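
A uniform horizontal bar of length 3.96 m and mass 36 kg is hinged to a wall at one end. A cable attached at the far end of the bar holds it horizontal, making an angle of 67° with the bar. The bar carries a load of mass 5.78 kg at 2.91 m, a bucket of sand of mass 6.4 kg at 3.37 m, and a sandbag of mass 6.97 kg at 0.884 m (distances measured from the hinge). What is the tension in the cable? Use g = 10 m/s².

Take moments about the hinge.
Beam weight: 36 × 10 = 360 N down at 1.98 m → arm 1.98 m, τ = 360 × 1.98 = 712.8 N·m clockwise.
Load: 5.78 × 10 = 57.8 N down at 2.91 m → arm 2.91 m, τ = 57.8 × 2.91 = 168.2 N·m clockwise.
Bucket of sand: 6.4 × 10 = 64 N down at 3.37 m → arm 3.37 m, τ = 64 × 3.37 = 215.7 N·m clockwise.
Sandbag: 6.97 × 10 = 69.7 N down at 0.884 m → arm 0.884 m, τ = 69.7 × 0.884 = 61.61 N·m clockwise.
Total clockwise load moment = 1158 N·m.
The cable tension T acts at 3.96 m; only its component perpendicular to the bar, T sinθ, produces torque. sin 67° = 0.9205.
Στ = 0 ⇒ T × 3.96 × 0.9205 = 1158 ⇒ T = 1158 / 3.645 = 318 N.

T ≈ 318 N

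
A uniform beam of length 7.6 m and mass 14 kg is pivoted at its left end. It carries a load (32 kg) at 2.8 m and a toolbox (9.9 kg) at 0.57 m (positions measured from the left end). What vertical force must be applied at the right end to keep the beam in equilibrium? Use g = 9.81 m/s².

Sum moments about the left end (the unknown pivot reaction has zero arm there).
Beam weight: 14 × 9.81 = 137.3 N down at 3.8 m → arm 3.8 m, τ = 137.3 × 3.8 = 521.7 N·m clockwise.
Load: 32 × 9.81 = 313.9 N down at 2.8 m → arm 2.8 m, τ = 313.9 × 2.8 = 878.9 N·m clockwise.
Toolbox: 9.9 × 9.81 = 97.12 N down at 0.57 m → arm 0.57 m, τ = 97.12 × 0.57 = 55.36 N·m clockwise.
Net moment of the loads = 1456 N·m clockwise.
The upward force F acts at the right end, arm 7.6 m, giving F × 7.6 counterclockwise.
Στ = 0 ⇒ F × 7.6 = 1456 ⇒ F = 1456 / 7.6 = 192 N.

F ≈ 192 N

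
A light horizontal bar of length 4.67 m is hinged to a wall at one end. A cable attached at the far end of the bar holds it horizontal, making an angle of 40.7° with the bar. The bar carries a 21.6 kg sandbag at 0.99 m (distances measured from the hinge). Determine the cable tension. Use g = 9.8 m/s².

Choose the hinge as the axis so the unknown hinge reaction has zero arm there.
Sandbag: 21.6 × 9.8 = 211.7 N down at 0.99 m → arm 0.99 m, τ = 211.7 × 0.99 = 209.6 N·m clockwise.
Total clockwise load moment = 209.6 N·m.
The cable tension T acts at 4.67 m; only its component perpendicular to the bar, T sinθ, produces torque. sin 40.7° = 0.6521.
Setting net torque to zero: T × 4.67 × 0.6521 = 209.6 → T = 209.6 / 3.045 = 68.8 N.

T ≈ 68.8 N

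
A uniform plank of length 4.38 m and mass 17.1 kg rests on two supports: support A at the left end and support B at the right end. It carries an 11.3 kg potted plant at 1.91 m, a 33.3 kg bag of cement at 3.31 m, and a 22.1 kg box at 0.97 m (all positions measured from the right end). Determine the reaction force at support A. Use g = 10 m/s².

R_A ≈ 435 N

About support B:
Beam weight: 17.1 × 10 = 171 N down at 2.19 m → arm 2.19 m, τ = 171 × 2.19 = 374.5 N·m counterclockwise.
Potted plant: 11.3 × 10 = 113 N down at 1.91 m → arm 1.91 m, τ = 113 × 1.91 = 215.8 N·m counterclockwise.
Bag of cement: 33.3 × 10 = 333 N down at 3.31 m → arm 3.31 m, τ = 333 × 3.31 = 1102 N·m counterclockwise.
Box: 22.1 × 10 = 221 N down at 0.97 m → arm 0.97 m, τ = 221 × 0.97 = 214.4 N·m counterclockwise.
Net load moment about support B = 1907 N·m counterclockwise.
Reaction R at support A is upward at 4.38 m, arm 4.38 m → moment R × 4.38 clockwise.
Balancing moments: R × 4.38 = 1907, giving R = 435 N.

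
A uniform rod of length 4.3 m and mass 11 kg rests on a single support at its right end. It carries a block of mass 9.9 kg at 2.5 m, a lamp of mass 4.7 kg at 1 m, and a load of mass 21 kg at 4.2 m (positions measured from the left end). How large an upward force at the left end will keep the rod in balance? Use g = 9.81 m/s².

Sum moments about the right end (the unknown pivot reaction has zero arm there).
Beam weight: 11 × 9.81 = 107.9 N down at 2.15 m → arm 2.15 m, τ = 107.9 × 2.15 = 232 N·m counterclockwise.
Block: 9.9 × 9.81 = 97.12 N down at 2.5 m → arm 1.8 m, τ = 97.12 × 1.8 = 174.8 N·m counterclockwise.
Lamp: 4.7 × 9.81 = 46.11 N down at 1 m → arm 3.3 m, τ = 46.11 × 3.3 = 152.2 N·m counterclockwise.
Load: 21 × 9.81 = 206 N down at 4.2 m → arm 0.1 m, τ = 206 × 0.1 = 20.6 N·m counterclockwise.
Net moment of the loads = 579.6 N·m counterclockwise.
The upward force F acts at the left end, arm 4.3 m, giving F × 4.3 clockwise.
Balancing moments: F × 4.3 = 579.6, giving F = 579.6 / 4.3 = 135 N.

F ≈ 135 N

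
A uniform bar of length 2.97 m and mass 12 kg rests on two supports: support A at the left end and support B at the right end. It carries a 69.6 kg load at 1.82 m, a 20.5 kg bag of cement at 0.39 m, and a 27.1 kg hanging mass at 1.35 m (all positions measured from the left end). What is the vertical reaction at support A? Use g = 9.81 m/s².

R_A ≈ 643 N

About support B:
Beam weight: 12 × 9.81 = 117.7 N down at 1.485 m → arm 1.485 m, τ = 117.7 × 1.485 = 174.8 N·m counterclockwise.
Load: 69.6 × 9.81 = 682.8 N down at 1.82 m → arm 1.15 m, τ = 682.8 × 1.15 = 785.2 N·m counterclockwise.
Bag of cement: 20.5 × 9.81 = 201.1 N down at 0.39 m → arm 2.58 m, τ = 201.1 × 2.58 = 518.8 N·m counterclockwise.
Hanging mass: 27.1 × 9.81 = 265.9 N down at 1.35 m → arm 1.62 m, τ = 265.9 × 1.62 = 430.8 N·m counterclockwise.
Net load moment about support B = 1910 N·m counterclockwise.
Reaction R at support A is upward at 0 m, arm 2.97 m → moment R × 2.97 clockwise.
Balancing moments: R × 2.97 = 1910, giving R = 643 N.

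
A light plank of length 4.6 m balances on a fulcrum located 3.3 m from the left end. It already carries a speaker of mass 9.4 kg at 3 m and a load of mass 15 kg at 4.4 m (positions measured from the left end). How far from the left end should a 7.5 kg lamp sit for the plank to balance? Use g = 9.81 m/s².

Sum moments about the fulcrum (at 3.3 m from the left end) (the support reaction has zero arm there).
Speaker: 9.4 × 9.81 = 92.21 N down at 3 m → arm 0.3 m, τ = 92.21 × 0.3 = 27.66 N·m counterclockwise.
Load: 15 × 9.81 = 147.2 N down at 4.4 m → arm 1.1 m, τ = 147.2 × 1.1 = 161.9 N·m clockwise.
Net moment of existing loads = 134.2 N·m clockwise.
The lamp weighs 7.5 × 9.81 = 73.58 N and must supply an equal counterclockwise moment, so its lever arm about the fulcrum is 134.2 / 73.58 = 1.82 m.
That puts it at 3.3 − 1.82 = 1.48 m from the left end.

x ≈ 1.48 m from the left end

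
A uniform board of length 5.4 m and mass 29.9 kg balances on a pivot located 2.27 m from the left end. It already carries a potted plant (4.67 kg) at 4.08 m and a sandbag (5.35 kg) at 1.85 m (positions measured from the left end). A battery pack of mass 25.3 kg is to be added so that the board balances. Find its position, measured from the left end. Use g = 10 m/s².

x ≈ 1.52 m from the left end

About the pivot (at 2.27 m from the left end):
Beam weight: 29.9 × 10 = 299 N down at 2.7 m → arm 0.43 m, τ = 299 × 0.43 = 128.6 N·m clockwise.
Potted plant: 4.67 × 10 = 46.7 N down at 4.08 m → arm 1.81 m, τ = 46.7 × 1.81 = 84.53 N·m clockwise.
Sandbag: 5.35 × 10 = 53.5 N down at 1.85 m → arm 0.42 m, τ = 53.5 × 0.42 = 22.47 N·m counterclockwise.
Net moment of existing loads = 190.7 N·m clockwise.
The battery pack weighs 25.3 × 10 = 253 N and must supply an equal counterclockwise moment, so its lever arm about the pivot is 190.7 / 253 = 0.754 m.
That puts it at 2.27 − 0.754 = 1.52 m from the left end.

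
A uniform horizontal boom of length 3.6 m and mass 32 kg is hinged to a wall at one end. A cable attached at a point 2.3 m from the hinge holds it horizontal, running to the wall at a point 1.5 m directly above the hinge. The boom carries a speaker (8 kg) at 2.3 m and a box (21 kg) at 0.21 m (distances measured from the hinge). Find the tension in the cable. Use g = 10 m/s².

T ≈ 640 N

Choose the hinge as the axis so the unknown hinge reaction has zero arm there.
Beam weight: 32 × 10 = 320 N down at 1.8 m → arm 1.8 m, τ = 320 × 1.8 = 576 N·m clockwise.
Speaker: 8 × 10 = 80 N down at 2.3 m → arm 2.3 m, τ = 80 × 2.3 = 184 N·m clockwise.
Box: 21 × 10 = 210 N down at 0.21 m → arm 0.21 m, τ = 210 × 0.21 = 44.1 N·m clockwise.
Total clockwise load moment = 804.1 N·m.
The cable tension T acts at 2.3 m; only its component perpendicular to the boom, T sinθ, produces torque. sinθ = h/√(h²+d²) = 1.5/√(1.5²+2.3²) = 0.5463.
Στ = 0 ⇒ T × 2.3 × 0.5463 = 804.1 ⇒ T = 804.1 / 1.256 = 640 N.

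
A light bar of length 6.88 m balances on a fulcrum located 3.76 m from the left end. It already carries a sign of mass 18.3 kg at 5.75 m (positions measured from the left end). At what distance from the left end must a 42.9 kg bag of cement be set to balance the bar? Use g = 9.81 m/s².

Choose the fulcrum (at 3.76 m from the left end) as the axis so the support reaction has zero arm there.
Sign: 18.3 × 9.81 = 179.5 N down at 5.75 m → arm 1.99 m, τ = 179.5 × 1.99 = 357.2 N·m clockwise.
Net moment of existing loads = 357.2 N·m clockwise.
The bag of cement weighs 42.9 × 9.81 = 420.8 N and must supply an equal counterclockwise moment, so its lever arm about the fulcrum is 357.2 / 420.8 = 0.849 m.
That puts it at 3.76 − 0.849 = 2.91 m from the left end.

x ≈ 2.91 m from the left end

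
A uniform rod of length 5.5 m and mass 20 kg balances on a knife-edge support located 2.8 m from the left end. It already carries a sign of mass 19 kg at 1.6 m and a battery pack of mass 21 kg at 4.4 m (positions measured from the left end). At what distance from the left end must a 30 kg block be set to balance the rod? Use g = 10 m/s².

x ≈ 2.47 m from the left end

Take moments about the knife-edge support (at 2.8 m from the left end).
Beam weight: 20 × 10 = 200 N down at 2.75 m → arm 0.05 m, τ = 200 × 0.05 = 10 N·m counterclockwise.
Sign: 19 × 10 = 190 N down at 1.6 m → arm 1.2 m, τ = 190 × 1.2 = 228 N·m counterclockwise.
Battery pack: 21 × 10 = 210 N down at 4.4 m → arm 1.6 m, τ = 210 × 1.6 = 336 N·m clockwise.
Net moment of existing loads = 98 N·m clockwise.
The block weighs 30 × 10 = 300 N and must supply an equal counterclockwise moment, so its lever arm about the knife-edge support is 98 / 300 = 0.327 m.
That puts it at 2.8 − 0.327 = 2.47 m from the left end.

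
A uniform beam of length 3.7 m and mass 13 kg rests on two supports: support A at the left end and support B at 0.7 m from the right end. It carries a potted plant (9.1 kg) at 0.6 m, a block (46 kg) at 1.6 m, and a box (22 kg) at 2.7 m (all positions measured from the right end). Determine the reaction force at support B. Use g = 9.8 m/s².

Taking torques about support A:
Beam weight: 13 × 9.8 = 127.4 N down at 1.85 m → arm 1.85 m, τ = 127.4 × 1.85 = 235.7 N·m clockwise.
Potted plant: 9.1 × 9.8 = 89.18 N down at 0.6 m → arm 3.1 m, τ = 89.18 × 3.1 = 276.5 N·m clockwise.
Block: 46 × 9.8 = 450.8 N down at 1.6 m → arm 2.1 m, τ = 450.8 × 2.1 = 946.7 N·m clockwise.
Box: 22 × 9.8 = 215.6 N down at 2.7 m → arm 1 m, τ = 215.6 × 1 = 215.6 N·m clockwise.
Net load moment about support A = 1674 N·m clockwise.
Reaction R at support B is upward at 0.7 m, arm 3 m → moment R × 3 counterclockwise.
Στ = 0 ⇒ R × 3 = 1674 ⇒ R = 558 N.

R_B ≈ 558 N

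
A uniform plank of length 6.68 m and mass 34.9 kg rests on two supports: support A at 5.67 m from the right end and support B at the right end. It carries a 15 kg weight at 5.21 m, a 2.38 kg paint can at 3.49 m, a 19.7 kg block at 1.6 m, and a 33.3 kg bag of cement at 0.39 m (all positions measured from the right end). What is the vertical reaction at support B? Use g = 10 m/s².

Choose support A as the axis so its reaction then has zero moment arm.
Beam weight: 34.9 × 10 = 349 N down at 3.34 m → arm 2.33 m, τ = 349 × 2.33 = 813.2 N·m clockwise.
Weight: 15 × 10 = 150 N down at 5.21 m → arm 0.46 m, τ = 150 × 0.46 = 69 N·m clockwise.
Paint can: 2.38 × 10 = 23.8 N down at 3.49 m → arm 2.18 m, τ = 23.8 × 2.18 = 51.88 N·m clockwise.
Block: 19.7 × 10 = 197 N down at 1.6 m → arm 4.07 m, τ = 197 × 4.07 = 801.8 N·m clockwise.
Bag of cement: 33.3 × 10 = 333 N down at 0.39 m → arm 5.28 m, τ = 333 × 5.28 = 1758 N·m clockwise.
Net load moment about support A = 3494 N·m clockwise.
Reaction R at support B is upward at 0 m, arm 5.67 m → moment R × 5.67 counterclockwise.
For rotational equilibrium, R × 5.67 = 3494, so R = 616 N.

R_B ≈ 616 N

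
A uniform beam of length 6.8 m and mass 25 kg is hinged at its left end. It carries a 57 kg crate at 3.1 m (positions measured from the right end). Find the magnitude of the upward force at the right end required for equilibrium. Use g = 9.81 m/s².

Sum moments about the left end (the unknown pivot reaction has zero arm there).
Beam weight: 25 × 9.81 = 245.2 N down at 3.4 m → arm 3.4 m, τ = 245.2 × 3.4 = 833.7 N·m clockwise.
Crate: 57 × 9.81 = 559.2 N down at 3.1 m → arm 3.7 m, τ = 559.2 × 3.7 = 2069 N·m clockwise.
Net moment of the loads = 2903 N·m clockwise.
The upward force F acts at the right end, arm 6.8 m, giving F × 6.8 counterclockwise.
Στ = 0 ⇒ F × 6.8 = 2903 ⇒ F = 2903 / 6.8 = 427 N.

F ≈ 427 N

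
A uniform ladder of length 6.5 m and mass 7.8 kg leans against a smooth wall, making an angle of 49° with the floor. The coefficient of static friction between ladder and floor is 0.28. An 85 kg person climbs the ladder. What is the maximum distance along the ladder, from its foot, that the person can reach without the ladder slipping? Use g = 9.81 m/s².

Choose the foot of the ladder as the axis so the floor normal and friction both act there and drop out.
Ladder weight 7.8×9.81 = 76.52 N acts at 3.25 m along the ladder; its horizontal arm is 3.25·cos49° = 2.132 m → τ = 163.1 N·m clockwise.
Person weight 85×9.81 = 833.9 N at distance d → arm d·cos49° → τ = 833.9·d·0.6561 clockwise.
Wall normal N at the top has arm L sinθ = 4.906 m counterclockwise, so Στ = 0 gives N·4.906 = 163.1 + 547.1·d.
ΣFy = 0 ⇒ N_floor = 910.4 N, so the maximum friction is μ_s·N_floor = 0.28×910.4 = 254.9 N. ΣFx = 0 ⇒ N_wall = f, so at the slipping point N = 254.9 N.
Substituting: 254.9×4.906 = 163.1 + 547.1·d ⇒ d = (1251 − 163.1) / 547.1 = 1.99 m.

d ≈ 1.99 m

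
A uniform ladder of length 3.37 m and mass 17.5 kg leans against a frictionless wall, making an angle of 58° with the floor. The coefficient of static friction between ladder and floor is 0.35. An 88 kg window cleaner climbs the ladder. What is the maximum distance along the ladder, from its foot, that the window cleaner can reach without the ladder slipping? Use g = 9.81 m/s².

d ≈ 1.93 m

Taking torques about the foot of the ladder:
Ladder weight 17.5×9.81 = 171.7 N acts at 1.685 m along the ladder; its horizontal arm is 1.685·cos58° = 0.8929 m → τ = 153.3 N·m clockwise.
Window cleaner weight 88×9.81 = 863.3 N at distance d → arm d·cos58° → τ = 863.3·d·0.5299 clockwise.
Wall normal N at the top has arm L sinθ = 2.858 m counterclockwise, so Στ = 0 gives N·2.858 = 153.3 + 457.5·d.
ΣFy = 0 ⇒ N_floor = 1035 N, so the maximum friction is μ_s·N_floor = 0.35×1035 = 362.2 N. ΣFx = 0 ⇒ N_wall = f, so at the slipping point N = 362.2 N.
Substituting: 362.2×2.858 = 153.3 + 457.5·d ⇒ d = (1035 − 153.3) / 457.5 = 1.93 m.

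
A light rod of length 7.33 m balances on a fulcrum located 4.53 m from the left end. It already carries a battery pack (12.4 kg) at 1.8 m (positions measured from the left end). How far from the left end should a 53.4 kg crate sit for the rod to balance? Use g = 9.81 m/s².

Choose the fulcrum (at 4.53 m from the left end) as the axis so the support reaction has zero arm there.
Battery pack: 12.4 × 9.81 = 121.6 N down at 1.8 m → arm 2.73 m, τ = 121.6 × 2.73 = 332 N·m counterclockwise.
Net moment of existing loads = 332 N·m counterclockwise.
The crate weighs 53.4 × 9.81 = 523.9 N and must supply an equal clockwise moment, so its lever arm about the fulcrum is 332 / 523.9 = 0.634 m.
That puts it at 4.53 + 0.634 = 5.16 m from the left end.

x ≈ 5.16 m from the left end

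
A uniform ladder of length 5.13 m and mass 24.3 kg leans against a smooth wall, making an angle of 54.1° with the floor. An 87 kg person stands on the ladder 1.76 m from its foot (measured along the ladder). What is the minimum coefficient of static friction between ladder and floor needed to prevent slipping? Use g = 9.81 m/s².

Take moments about the foot of the ladder.
Ladder weight 24.3×9.81 = 238.4 N acts at 2.565 m along the ladder; its horizontal arm is 2.565·cos54.1° = 1.504 m → τ = 358.6 N·m clockwise.
Person: 87×9.81 = 853.5 N at 1.76 m → arm 1.032 m → τ = 880.8 N·m clockwise.
Wall normal N acts horizontally at the top; its moment arm is the height L sinθ = 5.13·sin54.1° = 4.156 m, counterclockwise.
Setting net torque to zero: N × 4.156 = 1239 → N = 298.1 N.
ΣFx = 0 ⇒ f = N_wall = 298.1 N. ΣFy = 0 ⇒ N_floor = 1092 N.
μ_min = f / N_floor = 298.1 / 1092 = 0.273.

μ_min ≈ 0.273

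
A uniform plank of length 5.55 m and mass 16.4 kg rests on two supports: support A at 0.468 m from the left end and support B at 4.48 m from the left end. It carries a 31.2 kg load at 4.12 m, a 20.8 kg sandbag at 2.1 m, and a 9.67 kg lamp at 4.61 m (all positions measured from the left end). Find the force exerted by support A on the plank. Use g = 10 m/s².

Sum moments about support B (its reaction then has zero moment arm).
Beam weight: 16.4 × 10 = 164 N down at 2.775 m → arm 1.705 m, τ = 164 × 1.705 = 279.6 N·m counterclockwise.
Load: 31.2 × 10 = 312 N down at 4.12 m → arm 0.36 m, τ = 312 × 0.36 = 112.3 N·m counterclockwise.
Sandbag: 20.8 × 10 = 208 N down at 2.1 m → arm 2.38 m, τ = 208 × 2.38 = 495 N·m counterclockwise.
Lamp: 9.67 × 10 = 96.7 N down at 4.61 m → arm 0.13 m, τ = 96.7 × 0.13 = 12.57 N·m clockwise.
Net load moment about support B = 874.3 N·m counterclockwise.
Reaction R at support A is upward at 0.468 m, arm 4.012 m → moment R × 4.012 clockwise.
Στ = 0 ⇒ R × 4.012 = 874.3 ⇒ R = 218 N.

R_A ≈ 218 N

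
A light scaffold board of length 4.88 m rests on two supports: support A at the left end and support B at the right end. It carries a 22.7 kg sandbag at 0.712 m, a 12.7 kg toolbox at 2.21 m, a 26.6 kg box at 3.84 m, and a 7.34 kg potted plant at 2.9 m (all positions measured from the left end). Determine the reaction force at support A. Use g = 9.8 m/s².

R_A ≈ 343 N

Choose support B as the axis so its reaction then has zero moment arm.
Sandbag: 22.7 × 9.8 = 222.5 N down at 0.712 m → arm 4.168 m, τ = 222.5 × 4.168 = 927.4 N·m counterclockwise.
Toolbox: 12.7 × 9.8 = 124.5 N down at 2.21 m → arm 2.67 m, τ = 124.5 × 2.67 = 332.4 N·m counterclockwise.
Box: 26.6 × 9.8 = 260.7 N down at 3.84 m → arm 1.04 m, τ = 260.7 × 1.04 = 271.1 N·m counterclockwise.
Potted plant: 7.34 × 9.8 = 71.93 N down at 2.9 m → arm 1.98 m, τ = 71.93 × 1.98 = 142.4 N·m counterclockwise.
Net load moment about support B = 1673 N·m counterclockwise.
Reaction R at support A is upward at 0 m, arm 4.88 m → moment R × 4.88 clockwise.
Setting net torque to zero: R × 4.88 = 1673 → R = 343 N.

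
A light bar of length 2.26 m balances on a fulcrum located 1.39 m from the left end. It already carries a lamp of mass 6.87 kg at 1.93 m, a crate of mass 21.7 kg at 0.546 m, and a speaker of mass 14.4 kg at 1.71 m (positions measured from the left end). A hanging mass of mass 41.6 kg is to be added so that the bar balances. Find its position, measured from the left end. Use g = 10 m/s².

Taking torques about the fulcrum (at 1.39 m from the left end):
Lamp: 6.87 × 10 = 68.7 N down at 1.93 m → arm 0.54 m, τ = 68.7 × 0.54 = 37.1 N·m clockwise.
Crate: 21.7 × 10 = 217 N down at 0.546 m → arm 0.844 m, τ = 217 × 0.844 = 183.1 N·m counterclockwise.
Speaker: 14.4 × 10 = 144 N down at 1.71 m → arm 0.32 m, τ = 144 × 0.32 = 46.08 N·m clockwise.
Net moment of existing loads = 99.92 N·m counterclockwise.
The hanging mass weighs 41.6 × 10 = 416 N and must supply an equal clockwise moment, so its lever arm about the fulcrum is 99.92 / 416 = 0.24 m.
That puts it at 1.39 + 0.24 = 1.63 m from the left end.

x ≈ 1.63 m from the left end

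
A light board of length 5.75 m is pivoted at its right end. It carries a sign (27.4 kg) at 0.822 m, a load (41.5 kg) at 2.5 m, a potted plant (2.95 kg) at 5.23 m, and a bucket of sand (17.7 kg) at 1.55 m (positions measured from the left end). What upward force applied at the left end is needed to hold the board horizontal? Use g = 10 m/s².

Sum moments about the right end (the unknown pivot reaction has zero arm there).
Sign: 27.4 × 10 = 274 N down at 0.822 m → arm 4.928 m, τ = 274 × 4.928 = 1350 N·m counterclockwise.
Load: 41.5 × 10 = 415 N down at 2.5 m → arm 3.25 m, τ = 415 × 3.25 = 1349 N·m counterclockwise.
Potted plant: 2.95 × 10 = 29.5 N down at 5.23 m → arm 0.52 m, τ = 29.5 × 0.52 = 15.34 N·m counterclockwise.
Bucket of sand: 17.7 × 10 = 177 N down at 1.55 m → arm 4.2 m, τ = 177 × 4.2 = 743.4 N·m counterclockwise.
Net moment of the loads = 3458 N·m counterclockwise.
The upward force F acts at the left end, arm 5.75 m, giving F × 5.75 clockwise.
For rotational equilibrium, F × 5.75 = 3458, so F = 3458 / 5.75 = 601 N.

F ≈ 601 N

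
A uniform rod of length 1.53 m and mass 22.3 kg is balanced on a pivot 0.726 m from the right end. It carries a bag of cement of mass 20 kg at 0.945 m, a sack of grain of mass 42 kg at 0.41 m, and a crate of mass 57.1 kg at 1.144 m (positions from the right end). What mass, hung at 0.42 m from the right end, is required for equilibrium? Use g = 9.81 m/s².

m ≈ 51.8 kg

Taking torques about the pivot (at 0.726 m from the right end):
Beam weight: 22.3 × 9.81 = 218.8 N down at 0.765 m → arm 0.039 m, τ = 218.8 × 0.039 = 8.533 N·m counterclockwise.
Bag of cement: 20 × 9.81 = 196.2 N down at 0.945 m → arm 0.219 m, τ = 196.2 × 0.219 = 42.97 N·m counterclockwise.
Sack of grain: 42 × 9.81 = 412 N down at 0.41 m → arm 0.316 m, τ = 412 × 0.316 = 130.2 N·m clockwise.
Crate: 57.1 × 9.81 = 560.2 N down at 1.144 m → arm 0.418 m, τ = 560.2 × 0.418 = 234.2 N·m counterclockwise.
Net moment of known loads = 155.5 N·m counterclockwise.
An unknown mass m at 0.42 m has arm 0.306 m; its moment is m·g·0.306 clockwise.
Balancing moments: m × 9.81 × 0.306 = 155.5, giving m = 155.5 / (9.81 × 0.306) = 51.8 kg.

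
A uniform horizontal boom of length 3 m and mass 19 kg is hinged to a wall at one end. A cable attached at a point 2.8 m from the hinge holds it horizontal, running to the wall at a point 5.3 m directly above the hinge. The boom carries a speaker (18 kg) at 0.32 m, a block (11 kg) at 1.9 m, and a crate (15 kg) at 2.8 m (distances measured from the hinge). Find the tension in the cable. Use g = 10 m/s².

Take moments about the hinge.
Beam weight: 19 × 10 = 190 N down at 1.5 m → arm 1.5 m, τ = 190 × 1.5 = 285 N·m clockwise.
Speaker: 18 × 10 = 180 N down at 0.32 m → arm 0.32 m, τ = 180 × 0.32 = 57.6 N·m clockwise.
Block: 11 × 10 = 110 N down at 1.9 m → arm 1.9 m, τ = 110 × 1.9 = 209 N·m clockwise.
Crate: 15 × 10 = 150 N down at 2.8 m → arm 2.8 m, τ = 150 × 2.8 = 420 N·m clockwise.
Total clockwise load moment = 971.6 N·m.
The cable tension T acts at 2.8 m; only its component perpendicular to the boom, T sinθ, produces torque. sinθ = h/√(h²+d²) = 5.3/√(5.3²+2.8²) = 0.8842.
Στ = 0 ⇒ T × 2.8 × 0.8842 = 971.6 ⇒ T = 971.6 / 2.476 = 392 N.

T ≈ 392 N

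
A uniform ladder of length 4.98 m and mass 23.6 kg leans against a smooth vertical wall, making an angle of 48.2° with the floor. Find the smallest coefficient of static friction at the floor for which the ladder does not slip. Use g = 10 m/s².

Sum moments about the foot of the ladder (the floor normal and friction both act there and drop out).
Ladder weight 23.6×10 = 236 N acts at 2.49 m along the ladder; its horizontal arm is 2.49·cos48.2° = 1.66 m → τ = 391.8 N·m clockwise.
Wall normal N acts horizontally at the top; its moment arm is the height L sinθ = 4.98·sin48.2° = 3.712 m, counterclockwise.
Balancing moments: N × 3.712 = 391.8, giving N = 105.5 N.
ΣFx = 0 ⇒ f = N_wall = 105.5 N. ΣFy = 0 ⇒ N_floor = 236 N.
μ_min = f / N_floor = 105.5 / 236 = 0.447.

μ_min ≈ 0.447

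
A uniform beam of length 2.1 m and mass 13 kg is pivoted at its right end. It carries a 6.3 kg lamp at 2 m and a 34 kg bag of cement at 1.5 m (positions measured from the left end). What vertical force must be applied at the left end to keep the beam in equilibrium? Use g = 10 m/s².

Sum moments about the right end (the unknown pivot reaction has zero arm there).
Beam weight: 13 × 10 = 130 N down at 1.05 m → arm 1.05 m, τ = 130 × 1.05 = 136.5 N·m counterclockwise.
Lamp: 6.3 × 10 = 63 N down at 2 m → arm 0.1 m, τ = 63 × 0.1 = 6.3 N·m counterclockwise.
Bag of cement: 34 × 10 = 340 N down at 1.5 m → arm 0.6 m, τ = 340 × 0.6 = 204 N·m counterclockwise.
Net moment of the loads = 346.8 N·m counterclockwise.
The upward force F acts at the left end, arm 2.1 m, giving F × 2.1 clockwise.
Balancing moments: F × 2.1 = 346.8, giving F = 346.8 / 2.1 = 165 N.

F ≈ 165 N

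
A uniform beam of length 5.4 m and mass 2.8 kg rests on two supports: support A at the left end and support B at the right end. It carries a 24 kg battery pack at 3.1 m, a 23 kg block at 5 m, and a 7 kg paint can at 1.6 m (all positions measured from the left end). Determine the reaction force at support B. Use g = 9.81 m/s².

Choose support A as the axis so its reaction then has zero moment arm.
Beam weight: 2.8 × 9.81 = 27.47 N down at 2.7 m → arm 2.7 m, τ = 27.47 × 2.7 = 74.17 N·m clockwise.
Battery pack: 24 × 9.81 = 235.4 N down at 3.1 m → arm 3.1 m, τ = 235.4 × 3.1 = 729.7 N·m clockwise.
Block: 23 × 9.81 = 225.6 N down at 5 m → arm 5 m, τ = 225.6 × 5 = 1128 N·m clockwise.
Paint can: 7 × 9.81 = 68.67 N down at 1.6 m → arm 1.6 m, τ = 68.67 × 1.6 = 109.9 N·m clockwise.
Net load moment about support A = 2042 N·m clockwise.
Reaction R at support B is upward at 5.4 m, arm 5.4 m → moment R × 5.4 counterclockwise.
Στ = 0 ⇒ R × 5.4 = 2042 ⇒ R = 378 N.

R_B ≈ 378 N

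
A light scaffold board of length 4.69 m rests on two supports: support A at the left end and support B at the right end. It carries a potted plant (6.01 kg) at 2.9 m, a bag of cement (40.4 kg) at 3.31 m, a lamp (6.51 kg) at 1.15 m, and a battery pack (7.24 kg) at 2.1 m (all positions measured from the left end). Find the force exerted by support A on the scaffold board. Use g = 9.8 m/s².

Taking torques about support B:
Potted plant: 6.01 × 9.8 = 58.9 N down at 2.9 m → arm 1.79 m, τ = 58.9 × 1.79 = 105.4 N·m counterclockwise.
Bag of cement: 40.4 × 9.8 = 395.9 N down at 3.31 m → arm 1.38 m, τ = 395.9 × 1.38 = 546.3 N·m counterclockwise.
Lamp: 6.51 × 9.8 = 63.8 N down at 1.15 m → arm 3.54 m, τ = 63.8 × 3.54 = 225.9 N·m counterclockwise.
Battery pack: 7.24 × 9.8 = 70.95 N down at 2.1 m → arm 2.59 m, τ = 70.95 × 2.59 = 183.8 N·m counterclockwise.
Net load moment about support B = 1061 N·m counterclockwise.
Reaction R at support A is upward at 0 m, arm 4.69 m → moment R × 4.69 clockwise.
Setting net torque to zero: R × 4.69 = 1061 → R = 226 N.

R_A ≈ 226 N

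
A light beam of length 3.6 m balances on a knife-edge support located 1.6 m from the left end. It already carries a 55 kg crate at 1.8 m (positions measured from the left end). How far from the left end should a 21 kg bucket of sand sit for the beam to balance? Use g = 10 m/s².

x ≈ 1.08 m from the left end

Sum moments about the knife-edge support (at 1.6 m from the left end) (the support reaction has zero arm there).
Crate: 55 × 10 = 550 N down at 1.8 m → arm 0.2 m, τ = 550 × 0.2 = 110 N·m clockwise.
Net moment of existing loads = 110 N·m clockwise.
The bucket of sand weighs 21 × 10 = 210 N and must supply an equal counterclockwise moment, so its lever arm about the knife-edge support is 110 / 210 = 0.524 m.
That puts it at 1.6 − 0.524 = 1.08 m from the left end.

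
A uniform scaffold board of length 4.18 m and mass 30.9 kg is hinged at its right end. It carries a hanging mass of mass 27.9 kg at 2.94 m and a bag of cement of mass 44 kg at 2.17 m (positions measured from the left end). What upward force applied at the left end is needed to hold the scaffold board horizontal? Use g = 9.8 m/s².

F ≈ 440 N

Taking torques about the right end:
Beam weight: 30.9 × 9.8 = 302.8 N down at 2.09 m → arm 2.09 m, τ = 302.8 × 2.09 = 632.9 N·m counterclockwise.
Hanging mass: 27.9 × 9.8 = 273.4 N down at 2.94 m → arm 1.24 m, τ = 273.4 × 1.24 = 339 N·m counterclockwise.
Bag of cement: 44 × 9.8 = 431.2 N down at 2.17 m → arm 2.01 m, τ = 431.2 × 2.01 = 866.7 N·m counterclockwise.
Net moment of the loads = 1839 N·m counterclockwise.
The upward force F acts at the left end, arm 4.18 m, giving F × 4.18 clockwise.
For rotational equilibrium, F × 4.18 = 1839, so F = 1839 / 4.18 = 440 N.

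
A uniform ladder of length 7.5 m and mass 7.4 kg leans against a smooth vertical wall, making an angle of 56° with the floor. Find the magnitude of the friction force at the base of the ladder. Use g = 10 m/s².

Take moments about the foot of the ladder.
Ladder weight 7.4×10 = 74 N acts at 3.75 m along the ladder; its horizontal arm is 3.75·cos56° = 2.097 m → τ = 155.2 N·m clockwise.
Wall normal N acts horizontally at the top; its moment arm is the height L sinθ = 7.5·sin56° = 6.218 m, counterclockwise.
Balancing moments: N × 6.218 = 155.2, giving N = 25 N.
ΣFx = 0: friction at the foot balances the wall's push, so f = N_wall = 25 N.

f ≈ 25 N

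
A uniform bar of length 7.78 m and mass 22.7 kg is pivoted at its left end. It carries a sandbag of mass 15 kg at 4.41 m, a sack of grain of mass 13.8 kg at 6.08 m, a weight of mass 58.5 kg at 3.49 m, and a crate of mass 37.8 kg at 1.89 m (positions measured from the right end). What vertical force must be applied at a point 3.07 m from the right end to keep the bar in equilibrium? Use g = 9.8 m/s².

F ≈ 1320 N

Taking torques about the left end:
Beam weight: 22.7 × 9.8 = 222.5 N down at 3.89 m → arm 3.89 m, τ = 222.5 × 3.89 = 865.5 N·m clockwise.
Sandbag: 15 × 9.8 = 147 N down at 4.41 m → arm 3.37 m, τ = 147 × 3.37 = 495.4 N·m clockwise.
Sack of grain: 13.8 × 9.8 = 135.2 N down at 6.08 m → arm 1.7 m, τ = 135.2 × 1.7 = 229.8 N·m clockwise.
Weight: 58.5 × 9.8 = 573.3 N down at 3.49 m → arm 4.29 m, τ = 573.3 × 4.29 = 2459 N·m clockwise.
Crate: 37.8 × 9.8 = 370.4 N down at 1.89 m → arm 5.89 m, τ = 370.4 × 5.89 = 2182 N·m clockwise.
Net moment of the loads = 6232 N·m clockwise.
The upward force F acts at a point 3.07 m from the right end, arm 4.71 m, giving F × 4.71 counterclockwise.
Balancing moments: F × 4.71 = 6232, giving F = 6232 / 4.71 = 1320 N.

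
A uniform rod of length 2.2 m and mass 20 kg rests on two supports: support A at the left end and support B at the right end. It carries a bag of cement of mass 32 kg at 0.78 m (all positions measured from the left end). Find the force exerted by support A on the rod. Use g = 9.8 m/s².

R_A ≈ 300 N

Choose support B as the axis so its reaction then has zero moment arm.
Beam weight: 20 × 9.8 = 196 N down at 1.1 m → arm 1.1 m, τ = 196 × 1.1 = 215.6 N·m counterclockwise.
Bag of cement: 32 × 9.8 = 313.6 N down at 0.78 m → arm 1.42 m, τ = 313.6 × 1.42 = 445.3 N·m counterclockwise.
Net load moment about support B = 660.9 N·m counterclockwise.
Reaction R at support A is upward at 0 m, arm 2.2 m → moment R × 2.2 clockwise.
Balancing moments: R × 2.2 = 660.9, giving R = 300 N.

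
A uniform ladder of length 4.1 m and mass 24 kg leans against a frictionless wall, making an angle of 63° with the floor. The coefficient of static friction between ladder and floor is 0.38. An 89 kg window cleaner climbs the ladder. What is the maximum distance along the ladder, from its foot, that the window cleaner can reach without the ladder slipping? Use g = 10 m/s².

Sum moments about the foot of the ladder (the floor normal and friction both act there and drop out).
Ladder weight 24×10 = 240 N acts at 2.05 m along the ladder; its horizontal arm is 2.05·cos63° = 0.9307 m → τ = 223.4 N·m clockwise.
Window cleaner weight 89×10 = 890 N at distance d → arm d·cos63° → τ = 890·d·0.454 clockwise.
Wall normal N at the top has arm L sinθ = 3.653 m counterclockwise, so Στ = 0 gives N·3.653 = 223.4 + 404.1·d.
ΣFy = 0 ⇒ N_floor = 1130 N, so the maximum friction is μ_s·N_floor = 0.38×1130 = 429.4 N. ΣFx = 0 ⇒ N_wall = f, so at the slipping point N = 429.4 N.
Substituting: 429.4×3.653 = 223.4 + 404.1·d ⇒ d = (1569 − 223.4) / 404.1 = 3.33 m.

d ≈ 3.33 m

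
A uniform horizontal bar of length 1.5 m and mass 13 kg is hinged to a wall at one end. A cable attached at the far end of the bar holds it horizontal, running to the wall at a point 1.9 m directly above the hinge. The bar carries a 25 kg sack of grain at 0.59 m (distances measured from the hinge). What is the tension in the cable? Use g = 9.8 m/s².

T ≈ 204 N

About the hinge:
Beam weight: 13 × 9.8 = 127.4 N down at 0.75 m → arm 0.75 m, τ = 127.4 × 0.75 = 95.55 N·m clockwise.
Sack of grain: 25 × 9.8 = 245 N down at 0.59 m → arm 0.59 m, τ = 245 × 0.59 = 144.5 N·m clockwise.
Total clockwise load moment = 240.1 N·m.
The cable tension T acts at 1.5 m; only its component perpendicular to the bar, T sinθ, produces torque. sinθ = h/√(h²+d²) = 1.9/√(1.9²+1.5²) = 0.7849.
Balancing moments: T × 1.5 × 0.7849 = 240.1, giving T = 240.1 / 1.177 = 204 N.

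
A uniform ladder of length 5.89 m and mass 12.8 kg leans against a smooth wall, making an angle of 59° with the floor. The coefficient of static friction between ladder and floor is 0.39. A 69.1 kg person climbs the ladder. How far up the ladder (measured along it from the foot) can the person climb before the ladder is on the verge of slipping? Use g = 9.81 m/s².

Choose the foot of the ladder as the axis so the floor normal and friction both act there and drop out.
Ladder weight 12.8×9.81 = 125.6 N acts at 2.945 m along the ladder; its horizontal arm is 2.945·cos59° = 1.517 m → τ = 190.5 N·m clockwise.
Person weight 69.1×9.81 = 677.9 N at distance d → arm d·cos59° → τ = 677.9·d·0.515 clockwise.
Wall normal N at the top has arm L sinθ = 5.049 m counterclockwise, so Στ = 0 gives N·5.049 = 190.5 + 349.1·d.
ΣFy = 0 ⇒ N_floor = 803.5 N, so the maximum friction is μ_s·N_floor = 0.39×803.5 = 313.4 N. ΣFx = 0 ⇒ N_wall = f, so at the slipping point N = 313.4 N.
Substituting: 313.4×5.049 = 190.5 + 349.1·d ⇒ d = (1582 − 190.5) / 349.1 = 3.99 m.

d ≈ 3.99 m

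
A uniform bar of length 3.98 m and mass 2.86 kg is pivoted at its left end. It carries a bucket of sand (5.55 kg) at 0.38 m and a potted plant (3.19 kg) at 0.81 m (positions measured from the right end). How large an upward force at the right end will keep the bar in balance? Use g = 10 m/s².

About the left end:
Beam weight: 2.86 × 10 = 28.6 N down at 1.99 m → arm 1.99 m, τ = 28.6 × 1.99 = 56.91 N·m clockwise.
Bucket of sand: 5.55 × 10 = 55.5 N down at 0.38 m → arm 3.6 m, τ = 55.5 × 3.6 = 199.8 N·m clockwise.
Potted plant: 3.19 × 10 = 31.9 N down at 0.81 m → arm 3.17 m, τ = 31.9 × 3.17 = 101.1 N·m clockwise.
Net moment of the loads = 357.8 N·m clockwise.
The upward force F acts at the right end, arm 3.98 m, giving F × 3.98 counterclockwise.
Balancing moments: F × 3.98 = 357.8, giving F = 357.8 / 3.98 = 89.9 N.

F ≈ 89.9 N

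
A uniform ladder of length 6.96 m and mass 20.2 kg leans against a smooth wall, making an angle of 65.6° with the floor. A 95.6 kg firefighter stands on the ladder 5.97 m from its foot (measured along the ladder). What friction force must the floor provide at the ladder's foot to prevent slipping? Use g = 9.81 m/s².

Sum moments about the foot of the ladder (the floor normal and friction both act there and drop out).
Ladder weight 20.2×9.81 = 198.2 N acts at 3.48 m along the ladder; its horizontal arm is 3.48·cos65.6° = 1.438 m → τ = 285 N·m clockwise.
Firefighter: 95.6×9.81 = 937.8 N at 5.97 m → arm 2.466 m → τ = 2313 N·m clockwise.
Wall normal N acts horizontally at the top; its moment arm is the height L sinθ = 6.96·sin65.6° = 6.338 m, counterclockwise.
Balancing moments: N × 6.338 = 2598, giving N = 410 N.
ΣFx = 0: friction at the foot balances the wall's push, so f = N_wall = 410 N.

f ≈ 410 N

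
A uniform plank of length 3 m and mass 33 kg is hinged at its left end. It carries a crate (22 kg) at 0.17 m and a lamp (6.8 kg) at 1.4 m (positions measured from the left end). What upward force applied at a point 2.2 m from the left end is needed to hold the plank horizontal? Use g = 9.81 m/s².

F ≈ 280 N

Take moments about the left end.
Beam weight: 33 × 9.81 = 323.7 N down at 1.5 m → arm 1.5 m, τ = 323.7 × 1.5 = 485.5 N·m clockwise.
Crate: 22 × 9.81 = 215.8 N down at 0.17 m → arm 0.17 m, τ = 215.8 × 0.17 = 36.69 N·m clockwise.
Lamp: 6.8 × 9.81 = 66.71 N down at 1.4 m → arm 1.4 m, τ = 66.71 × 1.4 = 93.39 N·m clockwise.
Net moment of the loads = 615.6 N·m clockwise.
The upward force F acts at a point 2.2 m from the left end, arm 2.2 m, giving F × 2.2 counterclockwise.
For rotational equilibrium, F × 2.2 = 615.6, so F = 615.6 / 2.2 = 280 N.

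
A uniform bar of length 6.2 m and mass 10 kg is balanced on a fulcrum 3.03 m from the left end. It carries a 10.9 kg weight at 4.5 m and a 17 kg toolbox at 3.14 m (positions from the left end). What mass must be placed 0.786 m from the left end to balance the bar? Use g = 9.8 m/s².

m ≈ 8.29 kg

Take moments about the fulcrum (at 3.03 m from the left end).
Beam weight: 10 × 9.8 = 98 N down at 3.1 m → arm 0.07 m, τ = 98 × 0.07 = 6.86 N·m clockwise.
Weight: 10.9 × 9.8 = 106.8 N down at 4.5 m → arm 1.47 m, τ = 106.8 × 1.47 = 157 N·m clockwise.
Toolbox: 17 × 9.8 = 166.6 N down at 3.14 m → arm 0.11 m, τ = 166.6 × 0.11 = 18.33 N·m clockwise.
Net moment of known loads = 182.2 N·m clockwise.
An unknown mass m at 0.786 m has arm 2.244 m; its moment is m·g·2.244 counterclockwise.
Στ = 0 ⇒ m × 9.8 × 2.244 = 182.2 ⇒ m = 182.2 / (9.8 × 2.244) = 8.29 kg.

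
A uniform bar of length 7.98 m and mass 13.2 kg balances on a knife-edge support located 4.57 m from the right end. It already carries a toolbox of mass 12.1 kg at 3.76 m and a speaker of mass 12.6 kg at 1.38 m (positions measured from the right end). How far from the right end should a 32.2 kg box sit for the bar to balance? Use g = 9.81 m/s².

x ≈ 6.36 m from the right end

Choose the knife-edge support (at 4.57 m from the right end) as the axis so the support reaction has zero arm there.
Beam weight: 13.2 × 9.81 = 129.5 N down at 3.99 m → arm 0.58 m, τ = 129.5 × 0.58 = 75.11 N·m clockwise.
Toolbox: 12.1 × 9.81 = 118.7 N down at 3.76 m → arm 0.81 m, τ = 118.7 × 0.81 = 96.15 N·m clockwise.
Speaker: 12.6 × 9.81 = 123.6 N down at 1.38 m → arm 3.19 m, τ = 123.6 × 3.19 = 394.3 N·m clockwise.
Net moment of existing loads = 565.6 N·m clockwise.
The box weighs 32.2 × 9.81 = 315.9 N and must supply an equal counterclockwise moment, so its lever arm about the knife-edge support is 565.6 / 315.9 = 1.79 m.
That puts it at 4.57 + 1.79 = 6.36 m from the right end.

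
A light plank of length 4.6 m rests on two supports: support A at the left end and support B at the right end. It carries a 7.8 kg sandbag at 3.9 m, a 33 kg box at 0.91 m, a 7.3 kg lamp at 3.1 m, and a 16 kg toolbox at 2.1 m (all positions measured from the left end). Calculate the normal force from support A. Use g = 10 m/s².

R_A ≈ 387 N

Taking torques about support B:
Sandbag: 7.8 × 10 = 78 N down at 3.9 m → arm 0.7 m, τ = 78 × 0.7 = 54.6 N·m counterclockwise.
Box: 33 × 10 = 330 N down at 0.91 m → arm 3.69 m, τ = 330 × 3.69 = 1218 N·m counterclockwise.
Lamp: 7.3 × 10 = 73 N down at 3.1 m → arm 1.5 m, τ = 73 × 1.5 = 109.5 N·m counterclockwise.
Toolbox: 16 × 10 = 160 N down at 2.1 m → arm 2.5 m, τ = 160 × 2.5 = 400 N·m counterclockwise.
Net load moment about support B = 1782 N·m counterclockwise.
Reaction R at support A is upward at 0 m, arm 4.6 m → moment R × 4.6 clockwise.
Στ = 0 ⇒ R × 4.6 = 1782 ⇒ R = 387 N.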